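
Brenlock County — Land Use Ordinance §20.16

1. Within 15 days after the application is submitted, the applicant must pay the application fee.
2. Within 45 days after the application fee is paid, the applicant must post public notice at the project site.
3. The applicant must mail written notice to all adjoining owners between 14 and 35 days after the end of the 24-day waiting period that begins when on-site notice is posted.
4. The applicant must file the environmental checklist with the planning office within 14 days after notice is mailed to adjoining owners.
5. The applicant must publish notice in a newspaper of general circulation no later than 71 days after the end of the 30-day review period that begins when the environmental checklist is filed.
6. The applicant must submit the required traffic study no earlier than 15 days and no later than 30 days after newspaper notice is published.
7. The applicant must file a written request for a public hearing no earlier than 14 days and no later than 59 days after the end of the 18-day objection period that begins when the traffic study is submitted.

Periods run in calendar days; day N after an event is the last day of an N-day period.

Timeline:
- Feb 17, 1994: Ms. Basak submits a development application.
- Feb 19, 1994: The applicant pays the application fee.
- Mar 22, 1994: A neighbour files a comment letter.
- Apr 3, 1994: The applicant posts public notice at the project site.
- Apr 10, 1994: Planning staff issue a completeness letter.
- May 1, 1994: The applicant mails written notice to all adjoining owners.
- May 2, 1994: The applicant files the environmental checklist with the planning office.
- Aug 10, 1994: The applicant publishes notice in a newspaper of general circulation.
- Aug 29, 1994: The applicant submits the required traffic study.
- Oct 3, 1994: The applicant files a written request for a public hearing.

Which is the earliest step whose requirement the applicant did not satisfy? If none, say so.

Step 1 — counting 15 days from Feb 17, 1994 (when the application is submitted) gives a deadline of Mar 4, 1994; completed Feb 19, 1994, before the deadline.
Step 2 — counting 45 days from Feb 19, 1994 (when the application fee is paid) gives a deadline of Apr 5, 1994; completed Apr 3, 1994, before the deadline.
Step 3 — 14 and 35 days from Apr 27, 1994 (end of the 24-day waiting period, which began when on-site notice is posted on Apr 3, 1994) are May 11, 1994 and Jun 1, 1994 respectively; May 1, 1994 is 10 days too early.

Step 3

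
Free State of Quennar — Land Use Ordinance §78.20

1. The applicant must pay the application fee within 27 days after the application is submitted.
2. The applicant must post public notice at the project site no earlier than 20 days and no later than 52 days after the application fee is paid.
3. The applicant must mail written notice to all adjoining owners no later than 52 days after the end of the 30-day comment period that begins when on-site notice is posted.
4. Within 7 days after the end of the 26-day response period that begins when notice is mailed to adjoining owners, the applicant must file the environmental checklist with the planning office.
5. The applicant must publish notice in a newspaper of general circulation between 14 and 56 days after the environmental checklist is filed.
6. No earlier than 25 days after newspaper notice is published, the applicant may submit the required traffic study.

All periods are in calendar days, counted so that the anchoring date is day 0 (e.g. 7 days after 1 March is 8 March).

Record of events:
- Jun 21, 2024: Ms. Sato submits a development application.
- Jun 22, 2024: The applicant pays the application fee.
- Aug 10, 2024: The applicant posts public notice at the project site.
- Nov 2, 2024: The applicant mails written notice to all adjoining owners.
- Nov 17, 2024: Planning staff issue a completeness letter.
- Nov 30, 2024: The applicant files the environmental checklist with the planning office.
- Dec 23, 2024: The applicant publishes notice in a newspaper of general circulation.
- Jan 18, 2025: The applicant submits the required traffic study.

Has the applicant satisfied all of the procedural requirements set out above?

Step 1 — counting 27 days from Jun 21, 2024 (when the application is submitted) gives a deadline of Jul 18, 2024; Jun 22, 2024 is within that limit.
Step 2 — 20 and 52 days from Jun 22, 2024 (when the application fee is paid) are Jul 12, 2024 and Aug 13, 2024 respectively; done Aug 10, 2024, which is between those dates.
Step 3 — counting 52 days from Sep 9, 2024 (end of the 30-day comment period, which began when on-site notice is posted on Aug 10, 2024) gives a deadline of Oct 31, 2024; Nov 2, 2024 misses that deadline by 2 days.

No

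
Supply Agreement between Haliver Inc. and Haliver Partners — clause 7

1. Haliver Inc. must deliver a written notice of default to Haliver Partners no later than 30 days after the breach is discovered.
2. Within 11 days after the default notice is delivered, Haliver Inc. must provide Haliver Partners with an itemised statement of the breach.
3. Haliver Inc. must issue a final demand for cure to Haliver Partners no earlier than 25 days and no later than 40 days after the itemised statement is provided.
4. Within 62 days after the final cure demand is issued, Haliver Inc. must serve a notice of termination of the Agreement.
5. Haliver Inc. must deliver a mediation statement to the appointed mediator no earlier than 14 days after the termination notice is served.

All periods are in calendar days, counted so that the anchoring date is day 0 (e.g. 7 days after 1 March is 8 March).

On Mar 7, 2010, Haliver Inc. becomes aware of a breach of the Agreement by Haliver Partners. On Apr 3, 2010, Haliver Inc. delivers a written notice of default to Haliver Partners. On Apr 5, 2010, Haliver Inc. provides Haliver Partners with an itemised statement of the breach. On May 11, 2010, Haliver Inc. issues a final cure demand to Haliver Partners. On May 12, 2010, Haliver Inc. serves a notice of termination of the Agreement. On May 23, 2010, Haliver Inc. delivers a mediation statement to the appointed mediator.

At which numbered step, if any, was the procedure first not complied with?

Step 1: 30 days after Mar 7, 2010 (when the breach is discovered) is Apr 6, 2010; Apr 3, 2010 is within that limit.
Step 2: 11 days after Apr 3, 2010 (when the default notice is delivered) is Apr 14, 2010; done Apr 5, 2010 — timely.
Step 3: the window is 25–40 days after Apr 5, 2010 (when the itemised statement is provided), so Apr 30, 2010 through May 15, 2010; done May 11, 2010, which is between those dates.
Step 4: 62 days after May 11, 2010 (when the final cure demand is issued) is Jul 12, 2010; May 12, 2010 is within that limit.
Step 5: the earliest permitted date is 14 days after May 12, 2010 (when the termination notice is served), i.e. May 26, 2010; done May 23, 2010 — 3 days too early.
The procedure was therefore not followed at step 5.

Step 5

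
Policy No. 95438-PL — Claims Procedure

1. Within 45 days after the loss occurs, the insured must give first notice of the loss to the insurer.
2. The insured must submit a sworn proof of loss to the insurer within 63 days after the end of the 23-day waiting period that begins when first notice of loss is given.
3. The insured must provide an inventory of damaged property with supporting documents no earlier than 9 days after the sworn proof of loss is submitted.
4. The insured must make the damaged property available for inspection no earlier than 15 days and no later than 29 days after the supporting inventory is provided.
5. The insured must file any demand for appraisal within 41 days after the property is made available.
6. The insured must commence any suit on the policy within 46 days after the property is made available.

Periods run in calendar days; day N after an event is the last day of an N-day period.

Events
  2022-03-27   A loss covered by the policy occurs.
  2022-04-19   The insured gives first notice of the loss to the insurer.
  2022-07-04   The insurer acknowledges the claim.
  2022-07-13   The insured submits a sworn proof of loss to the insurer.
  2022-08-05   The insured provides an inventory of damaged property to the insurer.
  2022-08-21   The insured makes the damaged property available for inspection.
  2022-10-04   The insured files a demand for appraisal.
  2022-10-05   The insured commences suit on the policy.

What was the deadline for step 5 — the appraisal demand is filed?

Step 5 runs from 2022-08-21, when the property is made available. 41 days after 2022-08-21 is 2022-10-01.

2022-10-01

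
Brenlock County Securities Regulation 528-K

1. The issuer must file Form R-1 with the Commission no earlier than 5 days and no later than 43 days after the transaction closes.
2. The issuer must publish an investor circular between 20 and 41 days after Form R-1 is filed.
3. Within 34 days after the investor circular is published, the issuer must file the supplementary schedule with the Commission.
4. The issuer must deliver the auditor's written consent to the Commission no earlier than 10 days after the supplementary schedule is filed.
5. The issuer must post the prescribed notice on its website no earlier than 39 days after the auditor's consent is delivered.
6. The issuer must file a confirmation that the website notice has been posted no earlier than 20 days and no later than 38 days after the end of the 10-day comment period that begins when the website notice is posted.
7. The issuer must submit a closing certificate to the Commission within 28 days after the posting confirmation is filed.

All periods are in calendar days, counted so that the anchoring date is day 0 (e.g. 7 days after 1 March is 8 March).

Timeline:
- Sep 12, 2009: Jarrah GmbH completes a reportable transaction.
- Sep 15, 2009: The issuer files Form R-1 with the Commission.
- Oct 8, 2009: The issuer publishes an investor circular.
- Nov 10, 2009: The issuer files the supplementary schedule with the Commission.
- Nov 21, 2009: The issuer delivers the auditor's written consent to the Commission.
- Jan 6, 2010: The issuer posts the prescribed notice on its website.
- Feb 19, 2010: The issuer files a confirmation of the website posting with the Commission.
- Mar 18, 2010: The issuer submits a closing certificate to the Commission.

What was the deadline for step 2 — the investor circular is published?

Step 2 runs from Sep 15, 2009, when Form R-1 is filed. The window is 20–41 days after Sep 15, 2009; it closes on Oct 26, 2009.

Oct 26, 2009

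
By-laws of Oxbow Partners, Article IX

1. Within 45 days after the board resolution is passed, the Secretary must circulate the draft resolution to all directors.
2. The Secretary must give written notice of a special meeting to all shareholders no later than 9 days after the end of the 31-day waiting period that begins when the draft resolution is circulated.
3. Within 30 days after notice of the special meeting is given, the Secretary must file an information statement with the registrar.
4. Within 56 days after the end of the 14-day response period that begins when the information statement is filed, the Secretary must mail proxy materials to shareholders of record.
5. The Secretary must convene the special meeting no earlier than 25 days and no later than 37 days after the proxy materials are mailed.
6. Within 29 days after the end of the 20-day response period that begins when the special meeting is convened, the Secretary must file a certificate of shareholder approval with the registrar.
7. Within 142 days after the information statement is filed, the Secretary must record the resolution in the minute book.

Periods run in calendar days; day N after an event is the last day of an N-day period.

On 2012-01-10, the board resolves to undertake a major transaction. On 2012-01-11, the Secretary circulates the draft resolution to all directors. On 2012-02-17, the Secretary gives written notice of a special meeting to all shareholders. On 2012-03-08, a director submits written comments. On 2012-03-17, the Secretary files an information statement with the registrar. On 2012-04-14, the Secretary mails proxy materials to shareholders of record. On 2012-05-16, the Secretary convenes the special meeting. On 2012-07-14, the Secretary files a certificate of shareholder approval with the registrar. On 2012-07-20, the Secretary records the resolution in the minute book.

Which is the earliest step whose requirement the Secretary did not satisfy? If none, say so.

Step 1: 45 days after 2012-01-10 (when the board resolution is passed) is 2012-02-24; 2012-01-11 is within that limit.
Step 2: 9 days after 2012-02-11 (end of the 31-day waiting period, which began when the draft resolution is circulated on 2012-01-11) is 2012-02-20; done 2012-02-17 — timely.
Step 3: 30 days after 2012-02-17 (when notice of the special meeting is given) is 2012-03-18; 2012-03-17 is within that limit.
Step 4: 56 days after 2012-03-31 (end of the 14-day response period, which began when the information statement is filed on 2012-03-17) is 2012-05-26; completed 2012-04-14, before the deadline.
Step 5: the window is 25–37 days after 2012-04-14 (when the proxy materials are mailed), so 2012-05-09 through 2012-05-21; 2012-05-16 falls inside that range.
Step 6: 29 days after 2012-06-05 (end of the 20-day response period, which began when the special meeting is convened on 2012-05-16) is 2012-07-04; not done until 2012-07-14, 10 days after the deadline.
The procedure was therefore not followed at step 6.

Step 6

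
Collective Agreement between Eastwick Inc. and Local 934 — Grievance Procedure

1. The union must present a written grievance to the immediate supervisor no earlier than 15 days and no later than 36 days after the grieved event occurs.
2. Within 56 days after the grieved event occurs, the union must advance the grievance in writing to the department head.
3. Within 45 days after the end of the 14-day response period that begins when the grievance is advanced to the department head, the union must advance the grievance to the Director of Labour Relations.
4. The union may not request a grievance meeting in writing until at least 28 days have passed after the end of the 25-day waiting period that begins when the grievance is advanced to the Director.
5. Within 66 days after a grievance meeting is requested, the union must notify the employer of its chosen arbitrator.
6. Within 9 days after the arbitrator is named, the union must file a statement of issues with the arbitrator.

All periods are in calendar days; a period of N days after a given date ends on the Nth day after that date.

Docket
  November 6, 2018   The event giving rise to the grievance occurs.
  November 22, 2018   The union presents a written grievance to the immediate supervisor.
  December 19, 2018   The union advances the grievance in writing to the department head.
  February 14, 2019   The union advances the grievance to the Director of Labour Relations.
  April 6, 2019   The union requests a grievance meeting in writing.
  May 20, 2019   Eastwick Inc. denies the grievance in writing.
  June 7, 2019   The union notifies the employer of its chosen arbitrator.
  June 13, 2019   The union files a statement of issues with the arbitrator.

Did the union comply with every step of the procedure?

Step 1: the window is 15–36 days after November 6, 2018 (when the grieved event occurs), so November 21, 2018 through December 12, 2018; November 22, 2018 falls inside that range.
Step 2: 56 days after November 6, 2018 (when the grieved event occurs) is January 1, 2019; December 19, 2018 is within that limit.
Step 3: 45 days after January 2, 2019 (end of the 14-day response period, which began when the grievance is advanced to the department head on December 19, 2018) is February 16, 2019; completed February 14, 2019, before the deadline.
Step 4: the earliest permitted date is 28 days after March 11, 2019 (end of the 25-day waiting period, which began when the grievance is advanced to the Director on February 14, 2019), i.e. April 8, 2019; done April 6, 2019 — 2 days too early.
The analysis stops there.

No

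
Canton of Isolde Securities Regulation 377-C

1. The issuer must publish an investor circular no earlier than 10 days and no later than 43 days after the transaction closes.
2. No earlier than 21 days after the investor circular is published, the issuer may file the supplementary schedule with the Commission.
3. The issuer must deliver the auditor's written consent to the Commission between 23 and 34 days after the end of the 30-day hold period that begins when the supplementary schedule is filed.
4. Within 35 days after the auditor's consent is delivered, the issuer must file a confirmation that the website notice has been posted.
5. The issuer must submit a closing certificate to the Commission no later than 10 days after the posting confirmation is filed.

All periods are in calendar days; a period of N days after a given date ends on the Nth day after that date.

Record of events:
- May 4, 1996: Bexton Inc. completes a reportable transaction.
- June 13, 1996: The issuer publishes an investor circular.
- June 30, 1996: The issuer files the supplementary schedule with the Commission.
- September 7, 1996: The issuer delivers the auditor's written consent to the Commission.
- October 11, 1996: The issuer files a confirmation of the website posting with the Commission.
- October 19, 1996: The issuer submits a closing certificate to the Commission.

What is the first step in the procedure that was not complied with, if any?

Step 1: the window is 10–43 days after May 4, 1996 (when the transaction closes), so May 14, 1996 through June 16, 1996; done June 13, 1996 — within the window.
Step 2: the earliest permitted date is 21 days after June 13, 1996 (when the investor circular is published), i.e. July 4, 1996; done June 30, 1996 — 4 days too early.

Step 2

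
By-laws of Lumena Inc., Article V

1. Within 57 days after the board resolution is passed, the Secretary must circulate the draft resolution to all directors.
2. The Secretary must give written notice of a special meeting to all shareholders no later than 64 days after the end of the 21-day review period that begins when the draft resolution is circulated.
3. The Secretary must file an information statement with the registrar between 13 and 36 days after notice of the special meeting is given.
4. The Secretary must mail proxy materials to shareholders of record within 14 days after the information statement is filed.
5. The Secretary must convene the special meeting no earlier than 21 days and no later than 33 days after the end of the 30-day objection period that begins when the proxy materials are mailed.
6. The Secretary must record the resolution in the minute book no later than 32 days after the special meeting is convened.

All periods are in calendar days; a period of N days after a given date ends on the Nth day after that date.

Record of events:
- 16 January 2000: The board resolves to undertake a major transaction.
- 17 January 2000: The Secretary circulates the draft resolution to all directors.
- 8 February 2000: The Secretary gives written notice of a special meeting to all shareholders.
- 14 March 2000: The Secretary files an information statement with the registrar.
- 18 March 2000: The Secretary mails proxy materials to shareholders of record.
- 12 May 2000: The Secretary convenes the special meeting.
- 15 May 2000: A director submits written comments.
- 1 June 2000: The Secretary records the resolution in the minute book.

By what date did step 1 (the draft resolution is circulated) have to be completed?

Step 1 runs from 16 January 2000, when the board resolution is passed. 57 days after 16 January 2000 is 13 March 2000.

13 March 2000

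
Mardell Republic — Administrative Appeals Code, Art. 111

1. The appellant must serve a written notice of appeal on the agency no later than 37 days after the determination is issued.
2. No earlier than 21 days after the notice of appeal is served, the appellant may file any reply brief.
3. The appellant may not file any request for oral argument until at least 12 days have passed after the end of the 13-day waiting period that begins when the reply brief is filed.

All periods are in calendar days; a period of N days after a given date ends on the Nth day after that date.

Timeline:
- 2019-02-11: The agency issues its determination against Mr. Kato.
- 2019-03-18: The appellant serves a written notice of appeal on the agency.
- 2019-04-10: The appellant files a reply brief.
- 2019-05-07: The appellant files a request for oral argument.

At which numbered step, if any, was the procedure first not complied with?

None — every step was satisfied

Step 1 — counting 37 days from 2019-02-11 (when the determination is issued) gives a deadline of 2019-03-20; done 2019-03-18 — timely.
Step 2 — must wait 21 days from 2019-03-18 (when the notice of appeal is served), so not before 2019-04-08; 2019-04-10 is on or after that date.
Step 3 — must wait 12 days from 2019-04-23 (end of the 13-day waiting period, which began when the reply brief is filed on 2019-04-10), so not before 2019-05-05; 2019-05-07 is on or after that date.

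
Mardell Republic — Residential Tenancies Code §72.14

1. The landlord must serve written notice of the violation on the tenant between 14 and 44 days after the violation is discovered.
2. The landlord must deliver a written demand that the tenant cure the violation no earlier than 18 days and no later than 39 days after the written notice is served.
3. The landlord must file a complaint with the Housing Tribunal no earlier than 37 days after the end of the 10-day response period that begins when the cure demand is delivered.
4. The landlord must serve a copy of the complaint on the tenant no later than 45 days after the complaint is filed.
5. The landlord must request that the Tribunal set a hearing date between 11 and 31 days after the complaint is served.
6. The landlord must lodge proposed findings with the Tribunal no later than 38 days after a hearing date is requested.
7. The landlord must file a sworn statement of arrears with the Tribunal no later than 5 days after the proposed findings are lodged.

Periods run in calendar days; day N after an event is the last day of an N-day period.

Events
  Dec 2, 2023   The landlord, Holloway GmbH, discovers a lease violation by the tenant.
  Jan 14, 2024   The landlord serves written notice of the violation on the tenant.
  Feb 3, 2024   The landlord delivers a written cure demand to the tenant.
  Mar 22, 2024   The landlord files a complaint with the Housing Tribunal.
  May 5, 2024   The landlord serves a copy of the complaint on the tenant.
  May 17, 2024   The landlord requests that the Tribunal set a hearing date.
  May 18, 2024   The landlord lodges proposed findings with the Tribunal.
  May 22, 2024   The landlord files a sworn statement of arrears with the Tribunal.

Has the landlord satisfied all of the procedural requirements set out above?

Step 1: the window is 14–44 days after Dec 2, 2023 (when the violation is discovered), so Dec 16, 2023 through Jan 15, 2024; done Jan 14, 2024, which is between those dates.
Step 2: the window is 18–39 days after Jan 14, 2024 (when the written notice is served), so Feb 1, 2024 through Feb 22, 2024; done Feb 3, 2024 — within the window.
Step 3: the earliest permitted date is 37 days after Feb 13, 2024 (end of the 10-day response period, which began when the cure demand is delivered on Feb 3, 2024), i.e. Mar 21, 2024; done Mar 22, 2024, after the minimum wait.
Step 4: 45 days after Mar 22, 2024 (when the complaint is filed) is May 6, 2024; May 5, 2024 is within that limit.
Step 5: the window is 11–31 days after May 5, 2024 (when the complaint is served), so May 16, 2024 through Jun 5, 2024; done May 17, 2024 — within the window.
Step 6: 38 days after May 17, 2024 (when a hearing date is requested) is Jun 24, 2024; May 18, 2024 is within that limit.
Step 7: 5 days after May 18, 2024 (when the proposed findings are lodged) is May 23, 2024; May 22, 2024 is within that limit.

Yes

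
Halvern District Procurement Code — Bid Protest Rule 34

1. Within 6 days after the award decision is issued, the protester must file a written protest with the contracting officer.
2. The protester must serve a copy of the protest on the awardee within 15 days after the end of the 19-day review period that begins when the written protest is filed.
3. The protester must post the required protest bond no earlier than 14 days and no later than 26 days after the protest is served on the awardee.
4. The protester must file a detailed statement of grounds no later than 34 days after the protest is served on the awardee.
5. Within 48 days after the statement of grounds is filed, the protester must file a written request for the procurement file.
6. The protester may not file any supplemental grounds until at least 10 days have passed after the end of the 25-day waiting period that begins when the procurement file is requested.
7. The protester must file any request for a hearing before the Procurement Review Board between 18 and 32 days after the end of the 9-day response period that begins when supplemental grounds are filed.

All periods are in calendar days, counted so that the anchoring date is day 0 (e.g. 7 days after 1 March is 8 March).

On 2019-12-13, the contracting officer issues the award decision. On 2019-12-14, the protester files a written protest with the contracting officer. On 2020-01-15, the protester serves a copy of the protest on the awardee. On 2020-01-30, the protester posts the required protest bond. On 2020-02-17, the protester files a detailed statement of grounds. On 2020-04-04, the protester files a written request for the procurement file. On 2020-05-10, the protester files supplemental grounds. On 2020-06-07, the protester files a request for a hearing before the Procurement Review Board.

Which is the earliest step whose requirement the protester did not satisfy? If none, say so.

None — every step was satisfied

(1) due by 2019-12-13 + 6 days = 2019-12-19; completed 2019-12-14, before the deadline.
(2) due by 2020-01-02 + 15 days = 2020-01-17; completed 2020-01-15, before the deadline.
(3) the permitted window runs from 2020-01-15 + 14 = 2020-01-29 to 2020-01-15 + 26 = 2020-02-10; 2020-01-30 falls inside that range.
(4) due by 2020-01-15 + 34 days = 2020-02-18; done 2020-02-17 — timely.
(5) due by 2020-02-17 + 48 days = 2020-04-05; completed 2020-04-04, before the deadline.
(6) permitted from 2020-04-29 + 10 days = 2020-05-09 onward; done 2020-05-10, after the minimum wait.
(7) the permitted window runs from 2020-05-19 + 18 = 2020-06-06 to 2020-05-19 + 32 = 2020-06-20; done 2020-06-07 — within the window.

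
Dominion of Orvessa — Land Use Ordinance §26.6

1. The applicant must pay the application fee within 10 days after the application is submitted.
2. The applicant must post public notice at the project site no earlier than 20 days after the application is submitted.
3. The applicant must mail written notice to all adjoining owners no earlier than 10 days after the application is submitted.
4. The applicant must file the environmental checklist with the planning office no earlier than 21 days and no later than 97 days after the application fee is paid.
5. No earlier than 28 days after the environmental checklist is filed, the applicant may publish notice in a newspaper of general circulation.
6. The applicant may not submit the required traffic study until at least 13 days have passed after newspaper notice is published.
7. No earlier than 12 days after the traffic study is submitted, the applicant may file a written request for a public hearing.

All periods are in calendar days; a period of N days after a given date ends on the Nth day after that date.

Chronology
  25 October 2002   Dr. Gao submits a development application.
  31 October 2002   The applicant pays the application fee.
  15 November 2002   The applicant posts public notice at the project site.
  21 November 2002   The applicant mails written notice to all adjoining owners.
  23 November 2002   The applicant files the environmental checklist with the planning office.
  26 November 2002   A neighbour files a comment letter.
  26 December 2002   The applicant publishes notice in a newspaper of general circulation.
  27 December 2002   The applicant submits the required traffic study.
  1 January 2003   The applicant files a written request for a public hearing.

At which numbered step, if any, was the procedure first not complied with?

Step 1: 10 days after 25 October 2002 (when the application is submitted) is 4 November 2002; done 31 October 2002 — timely.
Step 2: the earliest permitted date is 20 days after 25 October 2002 (when the application is submitted), i.e. 14 November 2002; done 15 November 2002, after the minimum wait.
Step 3: the earliest permitted date is 10 days after 25 October 2002 (when the application is submitted), i.e. 4 November 2002; done 21 November 2002 — permitted.
Step 4: the window is 21–97 days after 31 October 2002 (when the application fee is paid), so 21 November 2002 through 5 February 2003; done 23 November 2002 — within the window.
Step 5: the earliest permitted date is 28 days after 23 November 2002 (when the environmental checklist is filed), i.e. 21 December 2002; done 26 December 2002 — permitted.
Step 6: the earliest permitted date is 13 days after 26 December 2002 (when newspaper notice is published), i.e. 8 January 2003; 27 December 2002 is 12 days before the earliest permitted date.
Later steps need not be reached.

Step 6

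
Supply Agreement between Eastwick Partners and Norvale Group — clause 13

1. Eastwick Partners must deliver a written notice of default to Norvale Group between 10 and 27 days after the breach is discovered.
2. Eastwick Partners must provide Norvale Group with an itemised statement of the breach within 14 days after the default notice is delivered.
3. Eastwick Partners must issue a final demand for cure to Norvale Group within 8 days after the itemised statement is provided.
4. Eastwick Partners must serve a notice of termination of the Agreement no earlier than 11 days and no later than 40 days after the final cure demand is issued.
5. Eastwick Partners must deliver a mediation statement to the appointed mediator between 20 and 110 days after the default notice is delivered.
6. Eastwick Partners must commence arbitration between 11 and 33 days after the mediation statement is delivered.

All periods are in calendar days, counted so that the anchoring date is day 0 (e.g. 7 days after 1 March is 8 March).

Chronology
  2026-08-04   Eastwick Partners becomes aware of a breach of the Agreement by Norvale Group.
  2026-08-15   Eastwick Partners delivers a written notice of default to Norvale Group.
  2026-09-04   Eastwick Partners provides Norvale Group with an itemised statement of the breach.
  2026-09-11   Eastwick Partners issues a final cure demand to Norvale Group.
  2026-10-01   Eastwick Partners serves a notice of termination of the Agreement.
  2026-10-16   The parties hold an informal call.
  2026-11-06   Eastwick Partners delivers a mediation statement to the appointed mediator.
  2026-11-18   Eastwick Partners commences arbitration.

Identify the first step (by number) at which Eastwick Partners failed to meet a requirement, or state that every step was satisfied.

Step 2

Step 1 — 10 and 27 days from 2026-08-04 (when the breach is discovered) are 2026-08-14 and 2026-08-31 respectively; done 2026-08-15 — within the window.
Step 2 — counting 14 days from 2026-08-15 (when the default notice is delivered) gives a deadline of 2026-08-29; not done until 2026-09-04, 6 days after the deadline.
No need to go further; step 2 was not satisfied.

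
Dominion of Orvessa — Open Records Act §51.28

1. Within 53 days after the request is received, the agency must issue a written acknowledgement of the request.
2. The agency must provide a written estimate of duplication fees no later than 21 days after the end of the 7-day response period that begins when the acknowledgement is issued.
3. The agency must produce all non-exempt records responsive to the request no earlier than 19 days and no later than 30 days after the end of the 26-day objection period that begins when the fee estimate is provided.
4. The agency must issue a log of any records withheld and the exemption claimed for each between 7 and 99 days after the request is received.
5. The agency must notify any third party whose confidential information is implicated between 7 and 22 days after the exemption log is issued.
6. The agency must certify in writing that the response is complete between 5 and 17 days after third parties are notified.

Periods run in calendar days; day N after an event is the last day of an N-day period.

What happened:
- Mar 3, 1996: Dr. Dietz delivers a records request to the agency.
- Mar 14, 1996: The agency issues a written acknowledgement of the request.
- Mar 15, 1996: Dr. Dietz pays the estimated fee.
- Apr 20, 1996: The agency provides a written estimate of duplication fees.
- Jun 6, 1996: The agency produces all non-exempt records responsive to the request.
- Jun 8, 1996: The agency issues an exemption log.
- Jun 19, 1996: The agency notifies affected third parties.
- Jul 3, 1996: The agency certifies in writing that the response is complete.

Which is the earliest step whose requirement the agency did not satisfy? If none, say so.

Step 1 — counting 53 days from Mar 3, 1996 (when the request is received) gives a deadline of Apr 25, 1996; completed Mar 14, 1996, before the deadline.
Step 2 — counting 21 days from Mar 21, 1996 (end of the 7-day response period, which began when the acknowledgement is issued on Mar 14, 1996) gives a deadline of Apr 11, 1996; Apr 20, 1996 misses that deadline by 9 days.
The analysis stops there.

Step 2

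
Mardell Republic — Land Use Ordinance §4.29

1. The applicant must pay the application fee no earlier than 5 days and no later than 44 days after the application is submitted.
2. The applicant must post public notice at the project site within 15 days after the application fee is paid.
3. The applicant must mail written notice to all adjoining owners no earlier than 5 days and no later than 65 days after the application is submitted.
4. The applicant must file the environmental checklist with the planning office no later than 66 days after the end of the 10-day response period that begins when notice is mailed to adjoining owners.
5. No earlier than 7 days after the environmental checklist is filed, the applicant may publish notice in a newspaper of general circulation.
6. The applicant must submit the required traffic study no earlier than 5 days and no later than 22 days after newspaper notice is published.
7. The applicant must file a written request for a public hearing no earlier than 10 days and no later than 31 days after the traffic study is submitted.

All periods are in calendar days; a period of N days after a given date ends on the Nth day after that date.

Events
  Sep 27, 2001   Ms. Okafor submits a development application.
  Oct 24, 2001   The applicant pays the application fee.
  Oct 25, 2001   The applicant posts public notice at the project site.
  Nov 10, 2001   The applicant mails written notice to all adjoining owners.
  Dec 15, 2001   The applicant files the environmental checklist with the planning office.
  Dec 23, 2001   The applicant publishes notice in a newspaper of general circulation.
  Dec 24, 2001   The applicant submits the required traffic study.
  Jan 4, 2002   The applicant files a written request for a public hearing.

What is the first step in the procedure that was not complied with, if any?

Step 6

Step 1: the window is 5–44 days after Sep 27, 2001 (when the application is submitted), so Oct 2, 2001 through Nov 10, 2001; done Oct 24, 2001, which is between those dates.
Step 2: 15 days after Oct 24, 2001 (when the application fee is paid) is Nov 8, 2001; completed Oct 25, 2001, before the deadline.
Step 3: the window is 5–65 days after Sep 27, 2001 (when the application is submitted), so Oct 2, 2001 through Dec 1, 2001; done Nov 10, 2001, which is between those dates.
Step 4: 66 days after Nov 20, 2001 (end of the 10-day response period, which began when notice is mailed to adjoining owners on Nov 10, 2001) is Jan 25, 2002; Dec 15, 2001 is within that limit.
Step 5: the earliest permitted date is 7 days after Dec 15, 2001 (when the environmental checklist is filed), i.e. Dec 22, 2001; done Dec 23, 2001 — permitted.
Step 6: the window is 5–22 days after Dec 23, 2001 (when newspaper notice is published), so Dec 28, 2001 through Jan 14, 2002; done Dec 24, 2001 — 4 days before the window opened.
Later steps need not be reached.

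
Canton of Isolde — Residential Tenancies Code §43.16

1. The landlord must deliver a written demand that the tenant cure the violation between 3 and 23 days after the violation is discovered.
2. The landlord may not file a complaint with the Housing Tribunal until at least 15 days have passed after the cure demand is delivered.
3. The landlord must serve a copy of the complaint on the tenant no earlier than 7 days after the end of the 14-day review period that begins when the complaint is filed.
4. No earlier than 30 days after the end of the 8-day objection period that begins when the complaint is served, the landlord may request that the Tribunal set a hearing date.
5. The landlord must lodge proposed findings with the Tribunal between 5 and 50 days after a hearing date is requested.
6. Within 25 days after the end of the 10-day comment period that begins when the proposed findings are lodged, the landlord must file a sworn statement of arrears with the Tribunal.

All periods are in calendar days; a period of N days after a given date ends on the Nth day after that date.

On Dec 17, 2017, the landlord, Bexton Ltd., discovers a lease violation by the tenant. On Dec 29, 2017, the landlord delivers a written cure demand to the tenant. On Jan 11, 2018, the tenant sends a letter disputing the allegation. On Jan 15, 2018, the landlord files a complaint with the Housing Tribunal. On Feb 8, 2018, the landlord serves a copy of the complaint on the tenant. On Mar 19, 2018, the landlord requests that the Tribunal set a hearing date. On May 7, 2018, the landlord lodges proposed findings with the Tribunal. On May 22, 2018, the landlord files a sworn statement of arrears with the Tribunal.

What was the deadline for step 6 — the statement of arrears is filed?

Jun 11, 2018

The proposed findings are lodged on May 7, 2018; the 10-day comment period therefore ends May 17, 2018, and step 6 runs from that date. 25 days after May 17, 2018 is Jun 11, 2018.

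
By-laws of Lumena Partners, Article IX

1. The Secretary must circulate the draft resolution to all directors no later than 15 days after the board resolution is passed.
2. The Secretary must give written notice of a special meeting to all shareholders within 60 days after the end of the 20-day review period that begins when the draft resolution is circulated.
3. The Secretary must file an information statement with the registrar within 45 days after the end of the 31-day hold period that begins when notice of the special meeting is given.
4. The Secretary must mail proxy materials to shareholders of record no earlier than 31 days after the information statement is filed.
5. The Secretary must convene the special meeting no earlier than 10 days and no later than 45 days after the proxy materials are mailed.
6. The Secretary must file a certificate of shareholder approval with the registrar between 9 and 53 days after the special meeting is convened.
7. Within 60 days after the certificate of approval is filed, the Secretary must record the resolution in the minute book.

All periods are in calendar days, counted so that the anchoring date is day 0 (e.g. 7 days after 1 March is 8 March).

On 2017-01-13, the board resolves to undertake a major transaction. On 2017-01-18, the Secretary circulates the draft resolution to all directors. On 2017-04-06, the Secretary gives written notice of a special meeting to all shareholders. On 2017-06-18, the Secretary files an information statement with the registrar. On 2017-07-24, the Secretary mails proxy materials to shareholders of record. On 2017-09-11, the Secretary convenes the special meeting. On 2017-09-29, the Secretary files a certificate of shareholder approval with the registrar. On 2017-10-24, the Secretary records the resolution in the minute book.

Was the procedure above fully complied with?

No

(1) due by 2017-01-13 + 15 days = 2017-01-28; done 2017-01-18 — timely.
(2) due by 2017-02-07 + 60 days = 2017-04-08; done 2017-04-06 — timely.
(3) due by 2017-05-07 + 45 days = 2017-06-21; done 2017-06-18 — timely.
(4) permitted from 2017-06-18 + 31 days = 2017-07-19 onward; 2017-07-24 is on or after that date.
(5) the permitted window runs from 2017-07-24 + 10 = 2017-08-03 to 2017-07-24 + 45 = 2017-09-07; done 2017-09-11 — 4 days after the window closed.
The procedure was therefore not followed at step 5.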